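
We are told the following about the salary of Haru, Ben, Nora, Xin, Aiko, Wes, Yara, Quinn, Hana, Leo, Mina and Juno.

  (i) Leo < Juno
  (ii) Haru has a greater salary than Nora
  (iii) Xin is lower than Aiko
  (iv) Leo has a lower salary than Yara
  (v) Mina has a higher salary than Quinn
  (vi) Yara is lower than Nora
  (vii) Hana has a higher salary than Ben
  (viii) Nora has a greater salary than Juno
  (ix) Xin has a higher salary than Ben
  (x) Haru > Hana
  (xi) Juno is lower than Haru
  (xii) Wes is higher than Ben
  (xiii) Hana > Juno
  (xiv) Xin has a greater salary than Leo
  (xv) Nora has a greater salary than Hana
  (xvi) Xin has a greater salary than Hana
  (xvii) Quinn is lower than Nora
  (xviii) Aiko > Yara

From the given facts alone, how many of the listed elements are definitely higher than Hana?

The elements the relations force above Hana are Nora, Xin, Aiko, Haru — no chain reaches any other.
That is 4.

4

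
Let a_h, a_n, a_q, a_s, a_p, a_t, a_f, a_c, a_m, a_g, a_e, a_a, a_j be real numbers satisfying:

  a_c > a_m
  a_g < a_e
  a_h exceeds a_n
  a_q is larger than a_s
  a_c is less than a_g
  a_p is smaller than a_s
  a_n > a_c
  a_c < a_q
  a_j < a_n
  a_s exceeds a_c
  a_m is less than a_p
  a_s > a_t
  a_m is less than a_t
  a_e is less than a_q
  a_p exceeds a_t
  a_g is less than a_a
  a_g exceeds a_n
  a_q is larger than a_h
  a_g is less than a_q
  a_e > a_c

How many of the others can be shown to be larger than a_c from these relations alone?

7

Directly above a_c: a_n, a_g, a_e, a_s, a_q.
One step further: a_h, a_a (7 so far).
Nothing else is reachable above a_c; 7 in all.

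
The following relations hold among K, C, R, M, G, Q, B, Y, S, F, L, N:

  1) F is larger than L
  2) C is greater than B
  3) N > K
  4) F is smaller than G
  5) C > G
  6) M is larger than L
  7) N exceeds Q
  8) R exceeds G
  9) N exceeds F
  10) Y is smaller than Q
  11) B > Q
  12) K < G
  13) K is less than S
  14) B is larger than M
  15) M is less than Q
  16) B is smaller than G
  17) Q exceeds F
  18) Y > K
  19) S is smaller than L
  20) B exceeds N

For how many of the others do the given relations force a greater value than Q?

From Q the given relations immediately reach N, B.
From those, G, C — 4 in total.
From those, R — 5 in total.
No other element is forced above Q by the given relations, so the count is 5.

5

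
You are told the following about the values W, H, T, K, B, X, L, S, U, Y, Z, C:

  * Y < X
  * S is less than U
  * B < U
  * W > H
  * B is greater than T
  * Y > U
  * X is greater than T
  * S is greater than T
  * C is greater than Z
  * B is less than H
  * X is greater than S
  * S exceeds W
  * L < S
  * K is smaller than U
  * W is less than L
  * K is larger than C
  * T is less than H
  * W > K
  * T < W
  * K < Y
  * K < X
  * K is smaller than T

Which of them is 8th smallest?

L

Chaining the given pairs: Z < C < K < T < B < H < W < L < S < U < Y < X.
The 8th smallest is L.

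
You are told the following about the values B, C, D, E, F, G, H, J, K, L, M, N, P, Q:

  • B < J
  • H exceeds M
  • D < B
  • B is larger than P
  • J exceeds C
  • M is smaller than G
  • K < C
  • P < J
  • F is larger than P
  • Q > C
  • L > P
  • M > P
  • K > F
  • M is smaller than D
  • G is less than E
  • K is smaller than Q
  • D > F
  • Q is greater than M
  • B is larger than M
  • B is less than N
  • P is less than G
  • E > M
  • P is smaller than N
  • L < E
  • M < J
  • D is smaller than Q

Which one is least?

F is not least since P < F; M is not least since P < M; D is not least since F < D; L is not least since P < L; G is not least since P < G; K is not least since F < K; B is not least since D < B; N is not least since P < N; C is not least since K < C; H is not least since M < H; E is not least since M < E; J is not least since B < J; Q is not least since D < Q.
Only P has nothing below it, so P is the least.

P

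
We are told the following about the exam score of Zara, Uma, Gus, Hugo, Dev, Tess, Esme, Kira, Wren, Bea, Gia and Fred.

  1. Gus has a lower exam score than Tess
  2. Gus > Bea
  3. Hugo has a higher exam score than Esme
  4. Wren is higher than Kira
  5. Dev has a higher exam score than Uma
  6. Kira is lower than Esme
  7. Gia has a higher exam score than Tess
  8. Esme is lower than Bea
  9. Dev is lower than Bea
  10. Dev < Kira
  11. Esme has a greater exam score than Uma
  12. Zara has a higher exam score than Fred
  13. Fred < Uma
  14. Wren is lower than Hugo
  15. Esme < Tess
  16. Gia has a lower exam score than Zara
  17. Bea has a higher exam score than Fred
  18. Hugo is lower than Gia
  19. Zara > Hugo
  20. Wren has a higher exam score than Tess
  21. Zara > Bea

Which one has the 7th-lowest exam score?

Gus

Chaining the given pairs: Fred < Uma < Dev < Kira < Esme < Bea < Gus < Tess < Wren < Hugo < Gia < Zara.
Counting 7 from the smallest end gives Gus.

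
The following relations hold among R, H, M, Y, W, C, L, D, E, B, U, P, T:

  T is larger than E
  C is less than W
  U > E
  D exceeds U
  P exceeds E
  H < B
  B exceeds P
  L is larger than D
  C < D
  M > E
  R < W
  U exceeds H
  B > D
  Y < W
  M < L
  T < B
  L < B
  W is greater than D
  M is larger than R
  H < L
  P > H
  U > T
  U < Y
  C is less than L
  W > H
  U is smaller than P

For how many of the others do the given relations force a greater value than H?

From H the given relations immediately reach U, P, L, W, B.
From those, Y, D — 7 in total.
Nothing else is reachable above H; 7 in all.

7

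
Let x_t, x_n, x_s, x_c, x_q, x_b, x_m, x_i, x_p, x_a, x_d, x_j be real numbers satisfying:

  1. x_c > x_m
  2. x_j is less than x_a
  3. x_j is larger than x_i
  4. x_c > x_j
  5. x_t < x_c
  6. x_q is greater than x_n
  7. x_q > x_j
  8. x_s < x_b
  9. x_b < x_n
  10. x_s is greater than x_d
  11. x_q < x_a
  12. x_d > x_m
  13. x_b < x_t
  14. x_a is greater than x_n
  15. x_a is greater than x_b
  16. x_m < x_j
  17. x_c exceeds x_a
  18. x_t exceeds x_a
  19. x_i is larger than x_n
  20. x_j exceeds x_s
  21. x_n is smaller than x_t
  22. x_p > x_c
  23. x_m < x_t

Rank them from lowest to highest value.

Each adjacent pair is fixed by a given relation: x_m < x_d; x_d < x_s; x_s < x_b; x_b < x_n; x_n < x_i; x_i < x_j; x_j < x_q; x_q < x_a; x_a < x_t; x_t < x_c; x_c < x_p. Chaining them end to end gives the full order.

x_m < x_d < x_s < x_b < x_n < x_i < x_j < x_q < x_a < x_t < x_c < x_p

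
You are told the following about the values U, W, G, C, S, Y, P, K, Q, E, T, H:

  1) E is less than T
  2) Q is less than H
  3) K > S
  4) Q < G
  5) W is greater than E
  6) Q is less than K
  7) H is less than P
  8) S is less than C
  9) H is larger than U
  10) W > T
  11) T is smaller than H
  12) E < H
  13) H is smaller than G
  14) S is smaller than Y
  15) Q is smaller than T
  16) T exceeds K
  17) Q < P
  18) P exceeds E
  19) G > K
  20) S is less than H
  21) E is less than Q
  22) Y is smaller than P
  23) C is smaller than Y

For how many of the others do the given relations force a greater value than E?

7

From E the given relations immediately reach Q, T, W, H, P.
From those, K, G — 7 in total.
No other element is forced above E by the given relations, so the count is 7.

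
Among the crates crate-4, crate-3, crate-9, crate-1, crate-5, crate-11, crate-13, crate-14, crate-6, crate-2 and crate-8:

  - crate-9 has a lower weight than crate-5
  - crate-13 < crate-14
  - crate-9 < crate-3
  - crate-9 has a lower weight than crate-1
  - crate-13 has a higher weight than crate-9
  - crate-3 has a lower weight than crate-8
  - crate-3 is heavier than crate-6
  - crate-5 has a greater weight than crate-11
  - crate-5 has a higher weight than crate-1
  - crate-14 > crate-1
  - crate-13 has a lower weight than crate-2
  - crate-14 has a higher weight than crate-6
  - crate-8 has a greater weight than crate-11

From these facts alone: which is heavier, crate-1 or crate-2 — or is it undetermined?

Following every chain through crate-1: above crate-1 we get crate-14, crate-5; below crate-1 we get crate-9.
crate-2 is not reached, and no chain runs the other way from crate-2 to crate-1.
So the given relations leave the order of crate-1 and crate-2 undetermined.

undetermined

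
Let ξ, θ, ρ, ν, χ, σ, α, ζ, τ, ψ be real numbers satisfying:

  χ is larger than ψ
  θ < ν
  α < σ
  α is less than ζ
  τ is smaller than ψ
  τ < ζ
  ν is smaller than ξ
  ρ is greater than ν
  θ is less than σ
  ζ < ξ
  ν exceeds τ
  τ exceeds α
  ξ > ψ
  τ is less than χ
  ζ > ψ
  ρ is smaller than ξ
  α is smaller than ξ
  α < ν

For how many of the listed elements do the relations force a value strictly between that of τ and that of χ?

1

Chaining upward from τ reaches: ψ, ν, ζ, ρ, ξ.
Chaining downward from χ reaches: α, ψ.
Strictly between τ and χ are those in both lists: ψ — 1 element.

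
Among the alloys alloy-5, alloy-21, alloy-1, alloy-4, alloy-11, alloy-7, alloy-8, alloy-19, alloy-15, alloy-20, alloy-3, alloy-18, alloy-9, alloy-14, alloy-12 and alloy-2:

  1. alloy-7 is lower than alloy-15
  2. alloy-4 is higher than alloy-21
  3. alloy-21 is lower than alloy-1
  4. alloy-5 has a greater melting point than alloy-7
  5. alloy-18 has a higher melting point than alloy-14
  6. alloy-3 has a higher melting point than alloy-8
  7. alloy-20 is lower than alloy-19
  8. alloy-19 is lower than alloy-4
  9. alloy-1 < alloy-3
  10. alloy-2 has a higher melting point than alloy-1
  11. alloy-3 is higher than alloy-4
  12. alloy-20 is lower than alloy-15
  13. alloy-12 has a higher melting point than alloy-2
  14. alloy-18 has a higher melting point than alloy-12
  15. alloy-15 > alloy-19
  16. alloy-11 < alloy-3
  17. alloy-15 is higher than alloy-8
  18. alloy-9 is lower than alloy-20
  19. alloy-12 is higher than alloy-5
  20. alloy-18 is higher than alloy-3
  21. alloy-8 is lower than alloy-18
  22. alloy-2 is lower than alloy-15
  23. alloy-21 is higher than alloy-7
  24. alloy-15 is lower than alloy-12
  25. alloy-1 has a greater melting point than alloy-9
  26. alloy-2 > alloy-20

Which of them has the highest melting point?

alloy-18

Chaining downward from alloy-18: directly below it, alloy-8, alloy-14, alloy-3, alloy-12; then alloy-5, alloy-1, alloy-2, alloy-11, alloy-15, alloy-4; then alloy-7, alloy-21, alloy-9, alloy-20, alloy-19.
That covers every other element, and nothing is given above alloy-18, so alloy-18 is the highest melting point.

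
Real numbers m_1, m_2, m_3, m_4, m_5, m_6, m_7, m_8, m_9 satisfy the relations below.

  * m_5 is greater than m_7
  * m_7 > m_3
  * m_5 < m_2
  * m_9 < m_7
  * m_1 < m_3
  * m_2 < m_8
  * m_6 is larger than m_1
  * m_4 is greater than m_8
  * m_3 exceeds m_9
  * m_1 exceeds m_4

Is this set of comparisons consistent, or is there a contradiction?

inconsistent

Chaining the given relations yields m_3 < m_7 < m_5 < m_2 < m_8 < m_4 < m_1, so m_3 < m_1. But one relation states m_1 < m_3. These cannot both hold.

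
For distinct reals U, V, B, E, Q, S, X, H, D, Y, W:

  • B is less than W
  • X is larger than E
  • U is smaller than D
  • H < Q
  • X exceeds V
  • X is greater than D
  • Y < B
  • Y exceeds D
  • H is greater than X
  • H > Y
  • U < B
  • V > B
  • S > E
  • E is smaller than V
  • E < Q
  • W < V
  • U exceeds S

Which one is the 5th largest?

The consecutive relations fix a unique order: E < S < U < D < Y < B < W < V < X < H < Q.
Counting 5 from the largest end gives W.

W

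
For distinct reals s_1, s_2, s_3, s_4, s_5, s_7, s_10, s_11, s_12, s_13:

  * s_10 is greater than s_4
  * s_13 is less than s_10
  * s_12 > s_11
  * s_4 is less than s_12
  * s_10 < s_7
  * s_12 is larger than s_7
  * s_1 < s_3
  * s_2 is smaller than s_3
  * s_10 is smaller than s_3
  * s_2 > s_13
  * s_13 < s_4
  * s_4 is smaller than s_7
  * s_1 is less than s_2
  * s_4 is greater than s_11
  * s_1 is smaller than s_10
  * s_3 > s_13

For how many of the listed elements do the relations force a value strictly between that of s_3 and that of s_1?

The relations place s_1 below s_3. An element lies strictly between them when it is forced above s_1 and also forced below s_3.
Above s_1: {s_10, s_7, s_2, s_12}. Below s_3: {s_11, s_13, s_4, s_10, s_2}.
Intersection: {s_10, s_2} — 2.

2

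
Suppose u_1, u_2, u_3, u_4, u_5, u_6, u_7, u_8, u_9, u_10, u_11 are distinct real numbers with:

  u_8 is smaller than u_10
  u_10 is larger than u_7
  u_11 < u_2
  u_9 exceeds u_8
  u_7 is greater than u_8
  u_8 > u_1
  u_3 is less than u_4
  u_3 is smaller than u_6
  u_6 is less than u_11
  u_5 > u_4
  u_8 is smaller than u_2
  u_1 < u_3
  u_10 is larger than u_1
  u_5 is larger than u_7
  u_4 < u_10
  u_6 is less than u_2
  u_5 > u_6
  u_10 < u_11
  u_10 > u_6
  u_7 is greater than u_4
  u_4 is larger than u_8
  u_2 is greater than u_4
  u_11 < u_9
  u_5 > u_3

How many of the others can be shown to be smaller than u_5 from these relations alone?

6

Directly below u_5: u_3, u_4, u_7, u_6.
One step further: u_1, u_8 (6 so far).
Nothing else is reachable below u_5; 6 in all.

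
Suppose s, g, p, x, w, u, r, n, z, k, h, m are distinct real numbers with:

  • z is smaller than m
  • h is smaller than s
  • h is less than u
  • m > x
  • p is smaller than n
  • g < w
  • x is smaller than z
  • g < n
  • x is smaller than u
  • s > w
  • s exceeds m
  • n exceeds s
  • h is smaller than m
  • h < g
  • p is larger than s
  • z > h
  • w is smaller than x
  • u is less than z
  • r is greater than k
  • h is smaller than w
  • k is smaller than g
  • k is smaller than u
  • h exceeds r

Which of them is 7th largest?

x

Piecing the relations together gives one ordering: k < r < h < g < w < x < u < z < m < s < p < n.
The 7th largest is x.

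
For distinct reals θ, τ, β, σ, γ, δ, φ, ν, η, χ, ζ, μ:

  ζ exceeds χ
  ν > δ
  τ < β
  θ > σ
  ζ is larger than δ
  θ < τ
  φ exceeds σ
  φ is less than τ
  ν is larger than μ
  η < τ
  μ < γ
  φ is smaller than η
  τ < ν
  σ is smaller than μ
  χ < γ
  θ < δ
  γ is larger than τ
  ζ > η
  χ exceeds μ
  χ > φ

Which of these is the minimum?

σ

φ is not least since σ < φ; θ is not least since σ < θ; η is not least since φ < η; μ is not least since σ < μ; τ is not least since θ < τ; δ is not least since θ < δ; χ is not least since μ < χ; ν is not least since δ < ν; β is not least since τ < β; ζ is not least since η < ζ; γ is not least since μ < γ.
Only σ has nothing below it, so σ is the minimum.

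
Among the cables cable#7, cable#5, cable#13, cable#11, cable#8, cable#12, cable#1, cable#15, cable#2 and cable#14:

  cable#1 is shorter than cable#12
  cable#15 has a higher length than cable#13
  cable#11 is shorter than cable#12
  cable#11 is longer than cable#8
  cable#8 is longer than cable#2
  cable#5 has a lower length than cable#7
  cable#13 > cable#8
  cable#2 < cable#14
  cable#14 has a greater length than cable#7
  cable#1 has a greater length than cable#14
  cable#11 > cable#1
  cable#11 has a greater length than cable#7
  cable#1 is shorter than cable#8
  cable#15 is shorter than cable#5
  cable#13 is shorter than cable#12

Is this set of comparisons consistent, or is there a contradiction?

inconsistent

Chaining the given relations yields cable#14 < cable#1 < cable#8 < cable#13 < cable#15 < cable#5 < cable#7, so cable#14 < cable#7. But one relation states cable#7 < cable#14. These cannot both hold.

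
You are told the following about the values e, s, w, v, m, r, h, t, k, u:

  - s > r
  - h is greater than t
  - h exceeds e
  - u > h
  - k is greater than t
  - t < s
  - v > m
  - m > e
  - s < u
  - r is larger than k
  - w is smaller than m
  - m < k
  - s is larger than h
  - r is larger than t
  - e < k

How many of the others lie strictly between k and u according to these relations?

2

Chaining upward from k reaches: r, s.
Chaining downward from u reaches: w, t, e, m, h, r, s.
Strictly between k and u are those in both lists: r, s — 2 elements.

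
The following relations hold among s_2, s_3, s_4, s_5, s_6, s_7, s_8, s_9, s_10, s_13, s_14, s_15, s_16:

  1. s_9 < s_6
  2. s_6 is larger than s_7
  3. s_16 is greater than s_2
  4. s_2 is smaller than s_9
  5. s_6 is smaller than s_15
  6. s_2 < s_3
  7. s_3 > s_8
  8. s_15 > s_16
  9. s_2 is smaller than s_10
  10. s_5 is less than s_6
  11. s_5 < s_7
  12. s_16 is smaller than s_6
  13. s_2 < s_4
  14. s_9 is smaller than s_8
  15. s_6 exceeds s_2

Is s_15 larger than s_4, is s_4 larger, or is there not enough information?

Following every chain through s_4: below s_4 we get s_2.
s_15 is not reached, and no chain runs the other way from s_15 to s_4.
So the given relations leave the order of s_4 and s_15 undetermined.

undetermined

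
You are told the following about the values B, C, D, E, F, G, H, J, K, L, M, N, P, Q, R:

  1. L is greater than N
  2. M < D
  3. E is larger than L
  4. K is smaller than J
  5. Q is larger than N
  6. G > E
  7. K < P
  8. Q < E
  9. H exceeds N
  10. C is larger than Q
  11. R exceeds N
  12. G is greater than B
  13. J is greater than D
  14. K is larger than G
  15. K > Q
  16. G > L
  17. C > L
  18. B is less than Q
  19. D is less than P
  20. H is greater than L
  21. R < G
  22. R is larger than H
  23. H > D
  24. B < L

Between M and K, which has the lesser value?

Link the given pairs in sequence: M < D; D < H; H < R; R < G; G < K.
Together: M < D < H < R < G < K.
So M < K; M is the smaller of the two.

M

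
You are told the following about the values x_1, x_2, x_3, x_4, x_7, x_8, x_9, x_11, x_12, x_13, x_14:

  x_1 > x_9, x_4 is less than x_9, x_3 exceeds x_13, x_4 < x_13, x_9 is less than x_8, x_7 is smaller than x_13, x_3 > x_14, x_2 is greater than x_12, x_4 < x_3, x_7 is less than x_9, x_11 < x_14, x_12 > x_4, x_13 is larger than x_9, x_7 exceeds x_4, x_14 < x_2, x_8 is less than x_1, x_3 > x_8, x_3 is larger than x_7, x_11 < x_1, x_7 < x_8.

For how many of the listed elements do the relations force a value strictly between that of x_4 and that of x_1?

3

The relations place x_4 below x_1. An element lies strictly between them when it is forced above x_4 and also forced below x_1.
Above x_4: {x_7, x_9, x_12, x_8, x_2, x_13, x_3}. Below x_1: {x_7, x_9, x_11, x_8}.
Intersection: {x_7, x_9, x_8} — 3.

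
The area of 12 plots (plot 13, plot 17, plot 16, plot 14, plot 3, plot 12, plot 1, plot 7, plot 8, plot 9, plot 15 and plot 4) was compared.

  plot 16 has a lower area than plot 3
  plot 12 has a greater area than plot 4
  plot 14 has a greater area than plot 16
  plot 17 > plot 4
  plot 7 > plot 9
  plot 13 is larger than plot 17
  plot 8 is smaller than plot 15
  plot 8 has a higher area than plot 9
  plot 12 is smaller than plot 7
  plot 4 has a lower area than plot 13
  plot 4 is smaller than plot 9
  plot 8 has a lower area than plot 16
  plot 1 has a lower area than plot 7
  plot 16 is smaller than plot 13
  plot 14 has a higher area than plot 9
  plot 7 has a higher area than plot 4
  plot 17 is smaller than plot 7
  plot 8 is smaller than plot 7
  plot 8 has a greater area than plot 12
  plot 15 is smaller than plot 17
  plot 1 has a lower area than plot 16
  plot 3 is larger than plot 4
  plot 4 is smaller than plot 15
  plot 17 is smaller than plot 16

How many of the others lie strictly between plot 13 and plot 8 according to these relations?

3

The relations place plot 8 below plot 13. An element lies strictly between them when it is forced above plot 8 and also forced below plot 13.
Above plot 8: {plot 15, plot 17, plot 16, plot 7, plot 3, plot 14}. Below plot 13: {plot 1, plot 4, plot 12, plot 9, plot 15, plot 17, plot 16}.
Intersection: {plot 15, plot 17, plot 16} — 3.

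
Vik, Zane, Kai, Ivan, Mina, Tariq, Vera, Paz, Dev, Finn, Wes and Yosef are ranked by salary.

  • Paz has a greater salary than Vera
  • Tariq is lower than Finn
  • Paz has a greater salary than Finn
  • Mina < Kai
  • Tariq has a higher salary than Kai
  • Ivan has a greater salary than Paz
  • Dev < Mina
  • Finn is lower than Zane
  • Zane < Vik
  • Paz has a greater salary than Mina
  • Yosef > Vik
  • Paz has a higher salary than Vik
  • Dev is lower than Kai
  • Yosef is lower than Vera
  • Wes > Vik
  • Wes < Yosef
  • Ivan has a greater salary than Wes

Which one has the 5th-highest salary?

Wes

The consecutive relations fix a unique order: Dev < Mina < Kai < Tariq < Finn < Zane < Vik < Wes < Yosef < Vera < Paz < Ivan.
Counting 5 from the largest end gives Wes.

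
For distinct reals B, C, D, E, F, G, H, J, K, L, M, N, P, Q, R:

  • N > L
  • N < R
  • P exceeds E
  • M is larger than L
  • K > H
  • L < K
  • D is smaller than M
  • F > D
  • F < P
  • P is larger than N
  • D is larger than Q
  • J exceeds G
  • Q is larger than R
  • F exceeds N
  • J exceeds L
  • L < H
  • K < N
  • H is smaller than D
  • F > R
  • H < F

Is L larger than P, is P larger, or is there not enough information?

L < N and N < R give L < R.
With R < Q: L < N < R < Q.
Then Q < D extends the chain to D.
Then D < F extends the chain to F.
Then F < P extends the chain to P.
So P is larger.

P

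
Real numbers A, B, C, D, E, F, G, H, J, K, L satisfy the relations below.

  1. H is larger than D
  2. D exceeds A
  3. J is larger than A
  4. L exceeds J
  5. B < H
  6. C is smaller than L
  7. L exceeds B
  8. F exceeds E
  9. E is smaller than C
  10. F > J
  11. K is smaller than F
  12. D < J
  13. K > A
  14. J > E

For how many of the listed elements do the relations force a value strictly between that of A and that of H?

Chaining upward from A reaches: K, D, J, F, L.
Chaining downward from H reaches: B, D.
Strictly between A and H are those in both lists: D — 1 element.

1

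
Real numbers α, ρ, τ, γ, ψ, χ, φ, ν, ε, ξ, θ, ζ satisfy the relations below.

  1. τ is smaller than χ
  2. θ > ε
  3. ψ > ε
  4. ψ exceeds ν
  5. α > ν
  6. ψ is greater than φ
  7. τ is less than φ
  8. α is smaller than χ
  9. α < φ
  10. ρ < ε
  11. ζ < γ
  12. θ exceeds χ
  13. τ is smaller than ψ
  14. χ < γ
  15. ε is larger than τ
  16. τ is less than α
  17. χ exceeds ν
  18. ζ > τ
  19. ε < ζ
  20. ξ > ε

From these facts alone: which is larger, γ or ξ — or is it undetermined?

Following every chain through ξ: below ξ we get τ, ρ, ε.
γ is not reached, and no chain runs the other way from γ to ξ.
So the given relations leave the order of ξ and γ undetermined.

undetermined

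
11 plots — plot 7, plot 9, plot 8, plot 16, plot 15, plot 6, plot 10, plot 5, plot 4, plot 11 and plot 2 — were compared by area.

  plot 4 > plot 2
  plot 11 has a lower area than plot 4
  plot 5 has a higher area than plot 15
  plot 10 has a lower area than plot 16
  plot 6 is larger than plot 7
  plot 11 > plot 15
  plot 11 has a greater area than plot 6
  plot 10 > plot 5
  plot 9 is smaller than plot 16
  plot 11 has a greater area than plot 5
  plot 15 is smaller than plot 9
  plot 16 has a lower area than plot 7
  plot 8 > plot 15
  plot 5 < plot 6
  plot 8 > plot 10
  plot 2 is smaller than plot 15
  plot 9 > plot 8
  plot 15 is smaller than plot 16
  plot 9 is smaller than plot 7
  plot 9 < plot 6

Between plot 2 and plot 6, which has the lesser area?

Link the given pairs in sequence: plot 2 < plot 15; plot 15 < plot 5; plot 5 < plot 10; plot 10 < plot 8; plot 8 < plot 9; plot 9 < plot 16; plot 16 < plot 7; plot 7 < plot 6.
Together: plot 2 < plot 15 < plot 5 < plot 10 < plot 8 < plot 9 < plot 16 < plot 7 < plot 6.
So plot 2 < plot 6; plot 2 is the smaller of the two.

plot 2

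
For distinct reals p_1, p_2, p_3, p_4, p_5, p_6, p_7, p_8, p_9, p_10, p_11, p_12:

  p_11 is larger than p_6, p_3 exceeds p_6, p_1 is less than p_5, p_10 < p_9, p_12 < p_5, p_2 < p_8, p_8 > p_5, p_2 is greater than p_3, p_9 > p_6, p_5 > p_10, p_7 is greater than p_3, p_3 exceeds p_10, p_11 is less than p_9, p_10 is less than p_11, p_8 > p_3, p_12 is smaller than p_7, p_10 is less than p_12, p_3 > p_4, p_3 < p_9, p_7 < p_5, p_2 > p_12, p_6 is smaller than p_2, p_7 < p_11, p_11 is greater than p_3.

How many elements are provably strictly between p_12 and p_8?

3

Chaining upward from p_12 reaches: p_7, p_5, p_11, p_2, p_9.
Chaining downward from p_8 reaches: p_4, p_10, p_6, p_3, p_7, p_1, p_5, p_2.
Strictly between p_12 and p_8 are those in both lists: p_7, p_5, p_2 — 3 elements.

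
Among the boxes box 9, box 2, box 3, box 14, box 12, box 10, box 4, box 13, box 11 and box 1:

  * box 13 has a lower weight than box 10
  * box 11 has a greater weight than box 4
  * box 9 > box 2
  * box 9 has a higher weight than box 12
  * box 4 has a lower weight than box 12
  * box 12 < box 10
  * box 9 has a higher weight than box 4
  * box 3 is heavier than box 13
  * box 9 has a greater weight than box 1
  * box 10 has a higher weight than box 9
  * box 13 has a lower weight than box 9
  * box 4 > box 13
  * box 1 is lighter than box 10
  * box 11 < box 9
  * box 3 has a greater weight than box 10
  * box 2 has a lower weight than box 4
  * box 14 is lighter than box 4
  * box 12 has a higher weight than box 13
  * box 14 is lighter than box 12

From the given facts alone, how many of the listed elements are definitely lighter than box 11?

Directly below box 11: box 4.
One step further: box 14, box 13, box 2 (4 so far).
No other element is forced below box 11 by the given relations, so the count is 4.

4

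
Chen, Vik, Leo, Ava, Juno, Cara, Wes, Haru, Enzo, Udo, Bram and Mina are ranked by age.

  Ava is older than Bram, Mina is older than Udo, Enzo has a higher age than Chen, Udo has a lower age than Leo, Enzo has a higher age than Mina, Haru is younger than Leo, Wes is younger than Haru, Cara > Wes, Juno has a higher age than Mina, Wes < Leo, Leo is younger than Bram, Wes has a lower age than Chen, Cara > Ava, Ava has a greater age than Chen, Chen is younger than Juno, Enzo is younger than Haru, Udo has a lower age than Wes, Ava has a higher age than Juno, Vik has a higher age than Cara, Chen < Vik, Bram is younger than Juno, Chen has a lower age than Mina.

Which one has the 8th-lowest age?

Bram

Chaining the given pairs: Udo < Wes < Chen < Mina < Enzo < Haru < Leo < Bram < Juno < Ava < Cara < Vik.
Counting 8 from the smallest end gives Bram.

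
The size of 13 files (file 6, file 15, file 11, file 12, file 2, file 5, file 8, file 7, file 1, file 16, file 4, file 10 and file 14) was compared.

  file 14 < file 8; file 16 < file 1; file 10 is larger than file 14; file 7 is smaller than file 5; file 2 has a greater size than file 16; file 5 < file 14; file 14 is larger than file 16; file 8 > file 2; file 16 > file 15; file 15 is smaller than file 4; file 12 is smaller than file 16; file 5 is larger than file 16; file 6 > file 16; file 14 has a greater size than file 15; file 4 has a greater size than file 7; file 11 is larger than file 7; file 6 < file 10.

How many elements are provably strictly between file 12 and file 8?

The relations place file 12 below file 8. An element lies strictly between them when it is forced above file 12 and also forced below file 8.
Above file 12: {file 16, file 1, file 6, file 5, file 2, file 14, file 10}. Below file 8: {file 15, file 7, file 16, file 5, file 2, file 14}.
Intersection: {file 16, file 5, file 2, file 14} — 4.

4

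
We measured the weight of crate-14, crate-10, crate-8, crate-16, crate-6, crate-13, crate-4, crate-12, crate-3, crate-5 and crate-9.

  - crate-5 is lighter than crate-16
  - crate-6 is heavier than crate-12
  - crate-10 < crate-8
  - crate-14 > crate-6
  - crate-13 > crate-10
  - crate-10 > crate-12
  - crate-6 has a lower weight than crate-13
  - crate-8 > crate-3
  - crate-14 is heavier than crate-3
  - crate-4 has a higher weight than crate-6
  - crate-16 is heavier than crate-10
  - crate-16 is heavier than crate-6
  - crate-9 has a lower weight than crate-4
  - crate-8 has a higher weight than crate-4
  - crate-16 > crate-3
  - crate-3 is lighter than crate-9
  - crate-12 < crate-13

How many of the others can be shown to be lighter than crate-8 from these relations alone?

6

From crate-8 the given relations immediately reach crate-3, crate-4, crate-10.
From those, crate-12, crate-6, crate-9 — 6 in total.
Nothing else is reachable below crate-8; 6 in all.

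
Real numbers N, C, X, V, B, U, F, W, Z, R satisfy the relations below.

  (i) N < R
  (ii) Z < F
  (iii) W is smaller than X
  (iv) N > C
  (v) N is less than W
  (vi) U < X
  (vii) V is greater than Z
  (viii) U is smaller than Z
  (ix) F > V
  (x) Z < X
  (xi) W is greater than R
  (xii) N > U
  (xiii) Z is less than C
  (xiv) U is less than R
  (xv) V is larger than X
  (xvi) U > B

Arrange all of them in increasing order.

B < U < Z < C < N < R < W < X < V < F

Nothing is placed below B, so it is least; from there B < U; U < Z; Z < C; C < N; N < R; R < W; W < X; X < V; V < F, each given directly.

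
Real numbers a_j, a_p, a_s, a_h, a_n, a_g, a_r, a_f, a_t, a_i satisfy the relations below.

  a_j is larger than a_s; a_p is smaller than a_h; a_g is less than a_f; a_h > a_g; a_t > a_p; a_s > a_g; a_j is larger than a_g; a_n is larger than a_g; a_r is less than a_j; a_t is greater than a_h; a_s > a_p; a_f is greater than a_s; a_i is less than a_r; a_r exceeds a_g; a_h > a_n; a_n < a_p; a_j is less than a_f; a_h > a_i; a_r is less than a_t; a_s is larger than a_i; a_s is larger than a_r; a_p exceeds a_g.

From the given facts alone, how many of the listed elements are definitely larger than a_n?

6

The elements the relations force above a_n are a_p, a_h, a_t, a_s, a_j, a_f — no chain reaches any other.
That is 6.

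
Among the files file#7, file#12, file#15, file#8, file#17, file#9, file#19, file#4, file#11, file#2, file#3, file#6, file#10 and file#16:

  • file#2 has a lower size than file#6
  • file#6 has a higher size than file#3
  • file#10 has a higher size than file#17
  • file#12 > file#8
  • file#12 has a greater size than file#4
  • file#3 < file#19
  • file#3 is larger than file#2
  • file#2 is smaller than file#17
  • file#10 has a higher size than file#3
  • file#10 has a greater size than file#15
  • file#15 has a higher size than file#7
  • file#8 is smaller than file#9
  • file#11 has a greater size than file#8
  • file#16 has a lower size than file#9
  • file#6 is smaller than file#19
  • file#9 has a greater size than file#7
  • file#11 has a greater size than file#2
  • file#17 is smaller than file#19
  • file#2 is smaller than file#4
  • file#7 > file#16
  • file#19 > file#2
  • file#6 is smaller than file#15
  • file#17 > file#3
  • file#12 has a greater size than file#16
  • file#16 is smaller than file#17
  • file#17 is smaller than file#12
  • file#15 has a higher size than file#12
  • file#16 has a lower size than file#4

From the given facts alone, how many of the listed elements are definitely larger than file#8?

5

Directly above file#8: file#11, file#12, file#9.
One step further: file#15 (4 so far).
One step further: file#10 (5 so far).
No other element is forced above file#8 by the given relations, so the count is 5.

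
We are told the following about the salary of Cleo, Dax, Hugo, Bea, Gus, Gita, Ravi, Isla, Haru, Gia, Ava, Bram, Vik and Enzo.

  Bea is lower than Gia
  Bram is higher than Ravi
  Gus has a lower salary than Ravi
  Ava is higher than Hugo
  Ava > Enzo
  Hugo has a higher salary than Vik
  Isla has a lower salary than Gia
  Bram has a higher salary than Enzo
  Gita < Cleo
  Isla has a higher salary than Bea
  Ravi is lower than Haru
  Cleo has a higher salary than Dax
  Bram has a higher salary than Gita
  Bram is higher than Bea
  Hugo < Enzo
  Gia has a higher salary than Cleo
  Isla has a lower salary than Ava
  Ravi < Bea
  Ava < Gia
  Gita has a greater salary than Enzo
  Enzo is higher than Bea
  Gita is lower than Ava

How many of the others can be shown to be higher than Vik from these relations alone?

7

From Vik the given relations immediately reach Hugo.
From those, Enzo, Ava — 3 in total.
From those, Gita, Bram, Gia — 6 in total.
From those, Cleo — 7 in total.
No other element is forced above Vik by the given relations, so the count is 7.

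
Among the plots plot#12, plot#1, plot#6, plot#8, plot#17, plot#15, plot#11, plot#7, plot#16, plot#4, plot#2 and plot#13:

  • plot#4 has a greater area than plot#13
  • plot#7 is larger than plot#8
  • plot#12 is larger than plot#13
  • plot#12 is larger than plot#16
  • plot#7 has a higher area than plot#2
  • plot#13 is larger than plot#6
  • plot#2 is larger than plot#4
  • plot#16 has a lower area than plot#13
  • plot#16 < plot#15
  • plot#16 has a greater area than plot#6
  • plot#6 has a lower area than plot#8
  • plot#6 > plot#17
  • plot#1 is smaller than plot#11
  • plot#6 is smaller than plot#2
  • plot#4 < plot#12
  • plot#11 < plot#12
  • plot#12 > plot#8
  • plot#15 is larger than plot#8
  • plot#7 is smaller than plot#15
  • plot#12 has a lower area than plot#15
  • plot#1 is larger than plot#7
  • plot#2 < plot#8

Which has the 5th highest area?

plot#7

The consecutive relations fix a unique order: plot#17 < plot#6 < plot#16 < plot#13 < plot#4 < plot#2 < plot#8 < plot#7 < plot#1 < plot#11 < plot#12 < plot#15.
The 5th largest is plot#7.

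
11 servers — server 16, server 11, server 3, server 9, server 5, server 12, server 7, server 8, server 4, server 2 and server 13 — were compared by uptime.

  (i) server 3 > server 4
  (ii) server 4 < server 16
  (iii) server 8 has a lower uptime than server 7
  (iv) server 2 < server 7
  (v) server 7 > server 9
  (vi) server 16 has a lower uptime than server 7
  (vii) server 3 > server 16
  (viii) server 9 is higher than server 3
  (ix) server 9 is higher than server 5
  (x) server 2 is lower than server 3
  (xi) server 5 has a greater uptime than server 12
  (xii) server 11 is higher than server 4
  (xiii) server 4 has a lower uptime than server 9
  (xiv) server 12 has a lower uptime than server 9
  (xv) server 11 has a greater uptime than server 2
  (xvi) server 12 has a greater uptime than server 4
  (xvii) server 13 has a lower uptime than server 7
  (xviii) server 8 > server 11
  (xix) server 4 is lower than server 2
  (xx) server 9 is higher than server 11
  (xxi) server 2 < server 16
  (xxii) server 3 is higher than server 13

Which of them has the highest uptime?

server 7

Chaining downward from server 7: directly below it, server 2, server 13, server 16, server 8, server 9; then server 4, server 12, server 11, server 5, server 3.
That covers every other element, and nothing is given above server 7, so server 7 is the highest uptime.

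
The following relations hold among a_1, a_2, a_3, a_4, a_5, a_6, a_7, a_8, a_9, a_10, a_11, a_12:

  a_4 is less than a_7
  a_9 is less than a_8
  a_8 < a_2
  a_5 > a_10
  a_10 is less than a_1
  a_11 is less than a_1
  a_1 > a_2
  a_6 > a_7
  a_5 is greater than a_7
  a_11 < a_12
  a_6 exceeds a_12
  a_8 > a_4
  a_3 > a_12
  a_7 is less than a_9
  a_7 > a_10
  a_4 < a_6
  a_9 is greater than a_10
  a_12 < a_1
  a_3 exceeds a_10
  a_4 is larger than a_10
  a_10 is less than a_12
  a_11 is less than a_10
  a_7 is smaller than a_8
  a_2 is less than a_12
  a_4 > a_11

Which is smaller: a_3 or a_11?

a_11 < a_10 and a_10 < a_4 give a_11 < a_4.
Then a_4 < a_7 extends the chain to a_7.
With a_7 < a_9: a_11 < a_10 < a_4 < a_7 < a_9.
Then a_9 < a_8 extends the chain to a_8.
Then a_8 < a_2 extends the chain to a_2.
With a_2 < a_12: a_11 < a_10 < a_4 < a_7 < a_9 < a_8 < a_2 < a_12.
Then a_12 < a_3 extends the chain to a_3.
So a_11 < a_3; a_11 is the smaller of the two.

a_11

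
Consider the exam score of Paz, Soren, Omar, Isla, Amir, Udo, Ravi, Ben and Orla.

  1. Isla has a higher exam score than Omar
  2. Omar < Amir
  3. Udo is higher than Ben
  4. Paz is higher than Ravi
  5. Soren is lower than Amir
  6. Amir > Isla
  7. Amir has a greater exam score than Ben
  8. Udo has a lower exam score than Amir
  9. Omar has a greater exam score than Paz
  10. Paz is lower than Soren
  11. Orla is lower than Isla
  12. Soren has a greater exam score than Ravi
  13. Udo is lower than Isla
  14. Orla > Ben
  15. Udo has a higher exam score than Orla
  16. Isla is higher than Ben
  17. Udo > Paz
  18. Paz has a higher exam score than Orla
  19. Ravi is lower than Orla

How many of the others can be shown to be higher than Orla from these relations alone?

6

The elements the relations force above Orla are Paz, Udo, Omar, Soren, Isla, Amir — no chain reaches any other.
That is 6.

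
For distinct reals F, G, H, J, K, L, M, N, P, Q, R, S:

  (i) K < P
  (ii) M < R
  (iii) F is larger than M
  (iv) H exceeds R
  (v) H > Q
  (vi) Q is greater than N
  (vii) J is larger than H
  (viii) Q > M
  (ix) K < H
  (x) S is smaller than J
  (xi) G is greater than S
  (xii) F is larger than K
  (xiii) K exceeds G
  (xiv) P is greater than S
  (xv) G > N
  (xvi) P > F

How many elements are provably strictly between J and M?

3

The relations place M below J. An element lies strictly between them when it is forced above M and also forced below J.
Above M: {Q, F, R, P, H}. Below J: {N, S, G, Q, K, R, H}.
Intersection: {Q, R, H} — 3.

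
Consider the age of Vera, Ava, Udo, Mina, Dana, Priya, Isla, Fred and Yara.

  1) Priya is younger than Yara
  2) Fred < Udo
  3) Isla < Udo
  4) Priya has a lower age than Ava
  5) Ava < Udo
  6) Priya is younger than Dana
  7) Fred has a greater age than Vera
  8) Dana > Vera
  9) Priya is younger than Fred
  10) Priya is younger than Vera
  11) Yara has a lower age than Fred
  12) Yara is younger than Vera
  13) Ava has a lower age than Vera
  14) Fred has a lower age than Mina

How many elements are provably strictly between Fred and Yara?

1

Chaining upward from Yara reaches: Vera, Dana, Udo, Mina.
Chaining downward from Fred reaches: Priya, Ava, Vera.
Strictly between Yara and Fred are those in both lists: Vera — 1 element.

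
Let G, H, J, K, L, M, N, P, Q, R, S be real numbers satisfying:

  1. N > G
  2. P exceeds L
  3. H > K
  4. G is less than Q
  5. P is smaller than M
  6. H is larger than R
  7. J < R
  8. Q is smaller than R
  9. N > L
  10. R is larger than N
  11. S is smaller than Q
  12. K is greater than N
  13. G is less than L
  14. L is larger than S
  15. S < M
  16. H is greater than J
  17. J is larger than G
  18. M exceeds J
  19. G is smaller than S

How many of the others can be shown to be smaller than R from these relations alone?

Directly below R: J, Q, N.
One step further: G, S, L (6 so far).
No other element is forced below R by the given relations, so the count is 6.

6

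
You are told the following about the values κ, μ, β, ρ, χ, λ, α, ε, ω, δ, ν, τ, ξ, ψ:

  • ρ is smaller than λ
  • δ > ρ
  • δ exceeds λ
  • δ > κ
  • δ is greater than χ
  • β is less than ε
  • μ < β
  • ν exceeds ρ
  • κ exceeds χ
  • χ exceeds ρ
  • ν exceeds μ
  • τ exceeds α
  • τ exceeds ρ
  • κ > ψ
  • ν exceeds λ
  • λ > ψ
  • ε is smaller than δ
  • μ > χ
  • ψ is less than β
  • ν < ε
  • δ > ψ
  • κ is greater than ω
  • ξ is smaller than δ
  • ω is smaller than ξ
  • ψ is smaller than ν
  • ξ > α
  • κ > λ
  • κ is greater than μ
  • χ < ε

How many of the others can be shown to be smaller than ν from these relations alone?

From ν the given relations immediately reach ρ, ψ, μ, λ.
From those, χ — 5 in total.
Nothing else is reachable below ν; 5 in all.

5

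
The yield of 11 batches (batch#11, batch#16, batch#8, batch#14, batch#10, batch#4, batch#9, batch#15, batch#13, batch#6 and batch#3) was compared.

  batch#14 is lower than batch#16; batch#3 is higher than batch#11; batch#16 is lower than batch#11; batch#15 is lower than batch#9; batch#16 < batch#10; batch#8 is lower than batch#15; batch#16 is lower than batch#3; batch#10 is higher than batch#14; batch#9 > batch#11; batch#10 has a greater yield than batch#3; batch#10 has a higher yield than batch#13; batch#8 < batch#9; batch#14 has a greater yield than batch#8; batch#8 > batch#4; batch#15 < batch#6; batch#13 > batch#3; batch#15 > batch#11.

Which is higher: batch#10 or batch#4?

batch#4 < batch#8 and batch#8 < batch#14 give batch#4 < batch#14.
Then batch#14 < batch#16 extends the chain to batch#16.
With batch#16 < batch#11: batch#4 < batch#8 < batch#14 < batch#16 < batch#11.
With batch#11 < batch#3: batch#4 < batch#8 < batch#14 < batch#16 < batch#11 < batch#3.
Then batch#3 < batch#13 extends the chain to batch#13.
Then batch#13 < batch#10 extends the chain to batch#10.
So batch#4 < batch#10; batch#10 is the higher of the two.

batch#10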